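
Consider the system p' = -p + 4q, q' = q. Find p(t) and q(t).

p(t) = -K_1e^(-t) + 2K_2e^(t), q(t) = K_2e^(t)

Coefficient matrix A = [[-1, 4], [0, 1]].
Characteristic polynomial det(A - λI) = λ^2 - 1 = 0.
Eigenvalues λ = -1, 1.
For λ=-1: (A-λI) row 1 is [0, 4], so an eigenvector is (-1, 0).
For λ=1: (A-λI) row 1 is [-2, 4], so an eigenvector is (2, 1).
General solution: K_1e^(-t)(-1,0) + K_2e^(t)(2,1).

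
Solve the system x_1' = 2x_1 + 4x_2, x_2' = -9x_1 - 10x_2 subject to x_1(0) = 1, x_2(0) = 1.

x_1(t) = 10te^(-4t) + e^(-4t), x_2(t) = -15te^(-4t) + e^(-4t)

Coefficient matrix A = [[2, 4], [-9, -10]].
Characteristic polynomial det(A - λI) = λ^2 + 8λ + 16 = 0.
Single eigenvalue λ = -4 with algebraic multiplicity 2.
Eigenvector v = (2,-3); generalized eigenvector w with (A-λI)w=v is (1,-1).
General solution: e^(-4t)[K_1·v + K_2·(t·v + w)].
Applying x_1(0)=1, x_2(0)=1 gives K_1=-2, K_2=5.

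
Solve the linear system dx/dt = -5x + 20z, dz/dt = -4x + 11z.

Coefficient matrix A = [[-5, 20], [-4, 11]].
Characteristic polynomial det(A - λI) = λ^2 - 6λ + 25 = 0.
Eigenvalues λ = 3 ± 4i (complex conjugate pair).
For λ=3+4i: an eigenvector is (-2,-1) - i(-1,0) = (-2 + i, -1).
A real fundamental pair from Re and Im of e^((3+4i)t)v: X_1 = e^(3t)(cos(4t)·(-2,-1) + sin(4t)·(-1,0)), X_2 = e^(3t)(sin(4t)·(-2,-1) - cos(4t)·(-1,0)).
General solution: C_1X_1 + C_2X_2.

x(t) = -C_1e^(3t)sin(4t) - 2C_1e^(3t)cos(4t) - 2C_2e^(3t)sin(4t) + C_2e^(3t)cos(4t), z(t) = -C_1e^(3t)cos(4t) - C_2e^(3t)sin(4t)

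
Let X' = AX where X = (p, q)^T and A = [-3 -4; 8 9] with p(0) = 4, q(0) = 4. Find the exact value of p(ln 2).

A = [[-3,-4],[8,9]]; eigenvalues λ = 1, 5.
Eigenvectors: (-1,1) for λ=1, (-1,2) for λ=5.
From the initial condition, c_1 = -12, c_2 = 8.
p(ln 2) = (-12)(2^1)(-1) + (8)(2^5)(-1) = -232.

-232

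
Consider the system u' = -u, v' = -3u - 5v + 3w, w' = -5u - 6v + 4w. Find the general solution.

u(t) = K_1e^(-t), v(t) = K_2e^(t) - K_3e^(-2t), w(t) = K_1e^(-t) + 2K_2e^(t) - K_3e^(-2t)

Coefficient matrix A = [[-1, 0, 0], [-3, -5, 3], [-5, -6, 4]].
det(A - λI) = 0 gives eigenvalues λ = -1, 1, -2.
For λ=-1: eigenvector (1,0,1).
For λ=1: eigenvector (0,1,2).
For λ=-2: eigenvector (0,-1,-1).
General solution: K_1e^(-t)(1,0,1) + K_2e^(t)(0,1,2) + K_3e^(-2t)(0,-1,-1).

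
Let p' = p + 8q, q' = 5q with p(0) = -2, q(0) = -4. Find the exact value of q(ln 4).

A = [[1,8],[0,5]]; eigenvalues λ = 1, 5.
Eigenvectors: (1,0) for λ=1, (-2,-1) for λ=5.
From the initial condition, c_1 = 6, c_2 = 4.
q(ln 4) = (6)(4^1)(0) + (4)(4^5)(-1) = -4096.

-4096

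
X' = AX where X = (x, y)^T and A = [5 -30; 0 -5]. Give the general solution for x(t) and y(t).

Coefficient matrix A = [[5, -30], [0, -5]].
Characteristic polynomial det(A - λI) = λ^2 - 25 = 0.
Eigenvalues λ = 5, -5.
For λ=5: (A-λI) row 1 is [0, -30], so an eigenvector is (-1, 0).
For λ=-5: (A-λI) row 1 is [10, -30], so an eigenvector is (-3, -1).
General solution: K_1e^(5t)(-1,0) + K_2e^(-5t)(-3,-1).

x(t) = -K_1e^(5t) - 3K_2e^(-5t), y(t) = -K_2e^(-5t)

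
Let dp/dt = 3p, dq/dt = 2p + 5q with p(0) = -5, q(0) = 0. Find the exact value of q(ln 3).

-1080

A = [[3,0],[2,5]]; eigenvalues λ = 3, 5.
Eigenvectors: (-1,1) for λ=3, (0,-1) for λ=5.
From the initial condition, c_1 = 5, c_2 = 5.
q(ln 3) = (5)(3^3)(1) + (5)(3^5)(-1) = -1080.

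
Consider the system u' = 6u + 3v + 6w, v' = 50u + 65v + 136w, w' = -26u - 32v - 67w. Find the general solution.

u(t) = 3c_1e^(4t) - c_2e^(3t), v(t) = 2c_1e^(4t) + 3c_2e^(3t) - 2c_3e^(-3t), w(t) = -2c_1e^(4t) - c_2e^(3t) + c_3e^(-3t)

Coefficient matrix A = [[6, 3, 6], [50, 65, 136], [-26, -32, -67]].
det(A - λI) = 0 gives eigenvalues λ = 4, 3, -3.
For λ=4: eigenvector (3,2,-2).
For λ=3: eigenvector (-1,3,-1).
For λ=-3: eigenvector (0,-2,1).
General solution: c_1e^(4t)(3,2,-2) + c_2e^(3t)(-1,3,-1) + c_3e^(-3t)(0,-2,1).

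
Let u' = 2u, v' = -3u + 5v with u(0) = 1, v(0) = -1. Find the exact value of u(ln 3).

9

A = [[2,0],[-3,5]]; eigenvalues λ = 5, 2.
Eigenvectors: (0,1) for λ=5, (-1,-1) for λ=2.
From the initial condition, c_1 = -2, c_2 = -1.
u(ln 3) = (-2)(3^5)(0) + (-1)(3^2)(-1) = 9.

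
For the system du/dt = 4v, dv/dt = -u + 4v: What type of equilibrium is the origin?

A = [[0,4],[-1,4]]; det(A-λI) = λ^2 - 4λ + 4.
repeated λ = 2 with a single eigenvector.

unstable improper node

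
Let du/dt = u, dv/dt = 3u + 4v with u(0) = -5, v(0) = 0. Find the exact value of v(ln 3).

A = [[1,0],[3,4]]; eigenvalues λ = 1, 4.
Eigenvectors: (-1,1) for λ=1, (0,-1) for λ=4.
From the initial condition, c_1 = 5, c_2 = 5.
v(ln 3) = (5)(3^1)(1) + (5)(3^4)(-1) = -390.

-390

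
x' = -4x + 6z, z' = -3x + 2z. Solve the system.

x(t) = -c_1e^(-t)sin(3t) + c_1e^(-t)cos(3t) + c_2e^(-t)sin(3t) + c_2e^(-t)cos(3t), z(t) = -c_1e^(-t)sin(3t) + c_2e^(-t)cos(3t)

Coefficient matrix A = [[-4, 6], [-3, 2]].
Characteristic polynomial det(A - λI) = λ^2 + 2λ + 10 = 0.
Eigenvalues λ = -1 ± 3i (complex conjugate pair).
For λ=-1+3i: an eigenvector is (1,0) - i(-1,-1) = (1 + i, 0 + i).
A real fundamental pair from Re and Im of e^((-1+3i)t)v: X_1 = e^(-t)(cos(3t)·(1,0) + sin(3t)·(-1,-1)), X_2 = e^(-t)(sin(3t)·(1,0) - cos(3t)·(-1,-1)).
General solution: c_1X_1 + c_2X_2.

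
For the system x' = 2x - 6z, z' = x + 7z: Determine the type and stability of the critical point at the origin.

A = [[2,-6],[1,7]]; det(A-λI) = λ^2 - 9λ + 20.
λ = 5, 4: both positive.

unstable node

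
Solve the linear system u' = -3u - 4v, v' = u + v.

Coefficient matrix A = [[-3, -4], [1, 1]].
Characteristic polynomial det(A - λI) = λ^2 + 2λ + 1 = 0.
Single eigenvalue λ = -1 with algebraic multiplicity 2.
Eigenvector v = (2,-1); generalized eigenvector w with (A-λI)w=v is (-3,1).
General solution: e^(-t)[C_1·v + C_2·(t·v + w)].

u(t) = 2C_1e^(-t) + 2C_2te^(-t) - 3C_2e^(-t), v(t) = -C_1e^(-t) - C_2te^(-t) + C_2e^(-t)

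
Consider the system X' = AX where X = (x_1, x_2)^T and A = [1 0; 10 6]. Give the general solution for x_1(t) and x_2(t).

x_1(t) = c_2e^(t), x_2(t) = c_1e^(6t) - 2c_2e^(t)

Coefficient matrix A = [[1, 0], [10, 6]].
Characteristic polynomial det(A - λI) = λ^2 - 7λ + 6 = 0.
Eigenvalues λ = 6, 1.
For λ=6: (A-λI) row 1 is [-5, 0], so an eigenvector is (0, 1).
For λ=1: (A-λI) row 2 is [10, 5], so an eigenvector is (1, -2).
General solution: c_1e^(6t)(0,1) + c_2e^(t)(1,-2).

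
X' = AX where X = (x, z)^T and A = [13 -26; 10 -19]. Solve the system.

Coefficient matrix A = [[13, -26], [10, -19]].
Characteristic polynomial det(A - λI) = λ^2 + 6λ + 13 = 0.
Eigenvalues λ = -3 ± 2i (complex conjugate pair).
For λ=-3+2i: an eigenvector is (-3,-2) - i(2,1) = (-3 - 2i, -2 - i).
A real fundamental pair from Re and Im of e^((-3+2i)t)v: X_1 = e^(-3t)(cos(2t)·(-3,-2) + sin(2t)·(2,1)), X_2 = e^(-3t)(sin(2t)·(-3,-2) - cos(2t)·(2,1)).
General solution: c_1X_1 + c_2X_2.

x(t) = 2c_1e^(-3t)sin(2t) - 3c_1e^(-3t)cos(2t) - 3c_2e^(-3t)sin(2t) - 2c_2e^(-3t)cos(2t), z(t) = c_1e^(-3t)sin(2t) - 2c_1e^(-3t)cos(2t) - 2c_2e^(-3t)sin(2t) - c_2e^(-3t)cos(2t)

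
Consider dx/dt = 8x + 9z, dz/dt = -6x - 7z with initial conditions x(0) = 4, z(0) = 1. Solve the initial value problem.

x(t) = 15e^(2t) - 11e^(-t), z(t) = -10e^(2t) + 11e^(-t)

Coefficient matrix A = [[8, 9], [-6, -7]].
Characteristic polynomial det(A - λI) = λ^2 - λ - 2 = 0.
Eigenvalues λ = -1, 2.
For λ=-1: (A-λI) row 1 is [9, 9], so an eigenvector is (1, -1).
For λ=2: (A-λI) row 1 is [6, 9], so an eigenvector is (-3, 2).
General solution: K_1e^(-t)(1,-1) + K_2e^(2t)(-3,2).
Applying x(0)=4, z(0)=1 gives K_1=-11, K_2=-5.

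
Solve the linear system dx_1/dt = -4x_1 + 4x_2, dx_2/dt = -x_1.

Coefficient matrix A = [[-4, 4], [-1, 0]].
Characteristic polynomial det(A - λI) = λ^2 + 4λ + 4 = 0.
Single eigenvalue λ = -2 with algebraic multiplicity 2.
Eigenvector v = (2,1); generalized eigenvector w with (A-λI)w=v is (-3,-1).
General solution: e^(-2t)[C_1·v + C_2·(t·v + w)].

x_1(t) = 2C_1e^(-2t) + 2C_2te^(-2t) - 3C_2e^(-2t), x_2(t) = C_1e^(-2t) + C_2te^(-2t) - C_2e^(-2t)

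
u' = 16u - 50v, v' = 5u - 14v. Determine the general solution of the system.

u(t) = -3K_1e^(t)sin(5t) - K_1e^(t)cos(5t) - K_2e^(t)sin(5t) + 3K_2e^(t)cos(5t), v(t) = -K_1e^(t)sin(5t) + K_2e^(t)cos(5t)

Coefficient matrix A = [[16, -50], [5, -14]].
Characteristic polynomial det(A - λI) = λ^2 - 2λ + 26 = 0.
Eigenvalues λ = 1 ± 5i (complex conjugate pair).
For λ=1+5i: an eigenvector is (-1,0) - i(-3,-1) = (-1 + 3i, 0 + i).
A real fundamental pair from Re and Im of e^((1+5i)t)v: X_1 = e^(t)(cos(5t)·(-1,0) + sin(5t)·(-3,-1)), X_2 = e^(t)(sin(5t)·(-1,0) - cos(5t)·(-3,-1)).
General solution: K_1X_1 + K_2X_2.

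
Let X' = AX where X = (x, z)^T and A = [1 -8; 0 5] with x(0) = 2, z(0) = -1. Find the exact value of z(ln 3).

A = [[1,-8],[0,5]]; eigenvalues λ = 1, 5.
Eigenvectors: (1,0) for λ=1, (-2,1) for λ=5.
From the initial condition, c_1 = 0, c_2 = -1.
z(ln 3) = (0)(3^1)(0) + (-1)(3^5)(1) = -243.

-243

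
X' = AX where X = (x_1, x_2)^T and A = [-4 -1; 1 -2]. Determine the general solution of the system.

x_1(t) = K_1e^(-3t) + K_2te^(-3t) + K_2e^(-3t), x_2(t) = -K_1e^(-3t) - K_2te^(-3t) - 2K_2e^(-3t)

Coefficient matrix A = [[-4, -1], [1, -2]].
Characteristic polynomial det(A - λI) = λ^2 + 6λ + 9 = 0.
Single eigenvalue λ = -3 with algebraic multiplicity 2.
Eigenvector v = (1,-1); generalized eigenvector w with (A-λI)w=v is (1,-2).
General solution: e^(-3t)[K_1·v + K_2·(t·v + w)].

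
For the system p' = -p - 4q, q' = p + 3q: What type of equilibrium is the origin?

A = [[-1,-4],[1,3]]; det(A-λI) = λ^2 - 2λ + 1.
repeated λ = 1 with a single eigenvector.

unstable improper node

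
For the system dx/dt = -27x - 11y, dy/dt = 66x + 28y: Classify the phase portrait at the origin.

saddle

A = [[-27,-11],[66,28]]; det(A-λI) = λ^2 - λ - 30.
λ = -5, 6: opposite signs.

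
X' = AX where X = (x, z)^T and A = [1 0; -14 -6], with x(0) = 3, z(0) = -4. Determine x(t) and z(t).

x(t) = 3e^(t), z(t) = -6e^(t) + 2e^(-6t)

Coefficient matrix A = [[1, 0], [-14, -6]].
Characteristic polynomial det(A - λI) = λ^2 + 5λ - 6 = 0.
Eigenvalues λ = 1, -6.
For λ=1: (A-λI) row 2 is [-14, -7], so an eigenvector is (1, -2).
For λ=-6: (A-λI) row 1 is [7, 0], so an eigenvector is (0, -1).
General solution: C_1e^(t)(1,-2) + C_2e^(-6t)(0,-1).
Applying x(0)=3, z(0)=-4 gives C_1=3, C_2=-2.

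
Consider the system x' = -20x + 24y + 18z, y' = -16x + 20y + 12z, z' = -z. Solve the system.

x(t) = 3C_1e^(-4t) + C_2e^(4t) + 6C_3e^(-t), y(t) = 2C_1e^(-4t) + C_2e^(4t) + 4C_3e^(-t), z(t) = C_3e^(-t)

Coefficient matrix A = [[-20, 24, 18], [-16, 20, 12], [0, 0, -1]].
det(A - λI) = 0 gives eigenvalues λ = -4, 4, -1.
For λ=-4: eigenvector (3,2,0).
For λ=4: eigenvector (1,1,0).
For λ=-1: eigenvector (6,4,1).
General solution: C_1e^(-4t)(3,2,0) + C_2e^(4t)(1,1,0) + C_3e^(-t)(6,4,1).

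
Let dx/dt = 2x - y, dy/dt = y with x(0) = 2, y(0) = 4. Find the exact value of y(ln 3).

12

A = [[2,-1],[0,1]]; eigenvalues λ = 2, 1.
Eigenvectors: (1,0) for λ=2, (-1,-1) for λ=1.
From the initial condition, c_1 = -2, c_2 = -4.
y(ln 3) = (-2)(3^2)(0) + (-4)(3^1)(-1) = 12.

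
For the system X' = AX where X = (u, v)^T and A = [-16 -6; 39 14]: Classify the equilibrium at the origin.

A = [[-16,-6],[39,14]]; det(A-λI) = λ^2 + 2λ + 10.
λ = -1 ± 3i: negative real part.

stable spiral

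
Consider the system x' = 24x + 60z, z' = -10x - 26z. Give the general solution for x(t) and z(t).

x(t) = -2c_1e^(-6t) + 3c_2e^(4t), z(t) = c_1e^(-6t) - c_2e^(4t)

Coefficient matrix A = [[24, 60], [-10, -26]].
Characteristic polynomial det(A - λI) = λ^2 + 2λ - 24 = 0.
Eigenvalues λ = -6, 4.
For λ=-6: (A-λI) row 1 is [30, 60], so an eigenvector is (-2, 1).
For λ=4: (A-λI) row 1 is [20, 60], so an eigenvector is (3, -1).
General solution: c_1e^(-6t)(-2,1) + c_2e^(4t)(3,-1).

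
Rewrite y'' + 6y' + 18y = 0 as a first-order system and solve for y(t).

Let x_1 = y, x_2 = y'. Then x_1' = x_2 and x_2' = -18x_1 - 6x_2.
A = [[0,1],[-18,-6]]; det(A-λI) = λ^2 + 6λ + 18.
Eigenvalues λ = -3 ± 3i.

y(t) = c_1e^(-3t)cos(3t) + c_2e^(-3t)sin(3t)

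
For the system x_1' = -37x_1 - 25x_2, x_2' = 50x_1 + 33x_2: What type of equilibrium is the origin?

A = [[-37,-25],[50,33]]; det(A-λI) = λ^2 + 4λ + 29.
λ = -2 ± 5i: negative real part.

stable spiral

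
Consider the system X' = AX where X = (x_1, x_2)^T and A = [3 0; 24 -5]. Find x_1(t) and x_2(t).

x_1(t) = -K_1e^(3t), x_2(t) = -3K_1e^(3t) + K_2e^(-5t)

Coefficient matrix A = [[3, 0], [24, -5]].
Characteristic polynomial det(A - λI) = λ^2 + 2λ - 15 = 0.
Eigenvalues λ = 3, -5.
For λ=3: (A-λI) row 2 is [24, -8], so an eigenvector is (-1, -3).
For λ=-5: (A-λI) row 1 is [8, 0], so an eigenvector is (0, 1).
General solution: K_1e^(3t)(-1,-3) + K_2e^(-5t)(0,1).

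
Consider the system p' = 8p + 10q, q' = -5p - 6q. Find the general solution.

p(t) = 3K_1e^(t)sin(t) - K_1e^(t)cos(t) - K_2e^(t)sin(t) - 3K_2e^(t)cos(t), q(t) = -2K_1e^(t)sin(t) + K_1e^(t)cos(t) + K_2e^(t)sin(t) + 2K_2e^(t)cos(t)

Coefficient matrix A = [[8, 10], [-5, -6]].
Characteristic polynomial det(A - λI) = λ^2 - 2λ + 2 = 0.
Eigenvalues λ = 1 ± i (complex conjugate pair).
For λ=1+i: an eigenvector is (-1,1) - i(3,-2) = (-1 - 3i, 1 + 2i).
A real fundamental pair from Re and Im of e^((1+i)t)v: X_1 = e^(t)(cos(t)·(-1,1) + sin(t)·(3,-2)), X_2 = e^(t)(sin(t)·(-1,1) - cos(t)·(3,-2)).
General solution: K_1X_1 + K_2X_2.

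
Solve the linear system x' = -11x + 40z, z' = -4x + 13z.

x(t) = -3K_1e^(t)sin(4t) + K_1e^(t)cos(4t) + K_2e^(t)sin(4t) + 3K_2e^(t)cos(4t), z(t) = -K_1e^(t)sin(4t) + K_2e^(t)cos(4t)

Coefficient matrix A = [[-11, 40], [-4, 13]].
Characteristic polynomial det(A - λI) = λ^2 - 2λ + 17 = 0.
Eigenvalues λ = 1 ± 4i (complex conjugate pair).
For λ=1+4i: an eigenvector is (1,0) - i(-3,-1) = (1 + 3i, 0 + i).
A real fundamental pair from Re and Im of e^((1+4i)t)v: X_1 = e^(t)(cos(4t)·(1,0) + sin(4t)·(-3,-1)), X_2 = e^(t)(sin(4t)·(1,0) - cos(4t)·(-3,-1)).
General solution: K_1X_1 + K_2X_2.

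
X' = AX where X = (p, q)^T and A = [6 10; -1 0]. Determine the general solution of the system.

Coefficient matrix A = [[6, 10], [-1, 0]].
Characteristic polynomial det(A - λI) = λ^2 - 6λ + 10 = 0.
Eigenvalues λ = 3 ± i (complex conjugate pair).
For λ=3+i: an eigenvector is (1,0) - i(3,-1) = (1 - 3i, 0 + i).
A real fundamental pair from Re and Im of e^((3+i)t)v: X_1 = e^(3t)(cos(t)·(1,0) + sin(t)·(3,-1)), X_2 = e^(3t)(sin(t)·(1,0) - cos(t)·(3,-1)).
General solution: K_1X_1 + K_2X_2.

p(t) = 3K_1e^(3t)sin(t) + K_1e^(3t)cos(t) + K_2e^(3t)sin(t) - 3K_2e^(3t)cos(t), q(t) = -K_1e^(3t)sin(t) + K_2e^(3t)cos(t)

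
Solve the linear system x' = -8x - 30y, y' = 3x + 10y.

x(t) = -c_1e^(t)sin(3t) - 3c_1e^(t)cos(3t) - 3c_2e^(t)sin(3t) + c_2e^(t)cos(3t), y(t) = c_1e^(t)cos(3t) + c_2e^(t)sin(3t)

Coefficient matrix A = [[-8, -30], [3, 10]].
Characteristic polynomial det(A - λI) = λ^2 - 2λ + 10 = 0.
Eigenvalues λ = 1 ± 3i (complex conjugate pair).
For λ=1+3i: an eigenvector is (-3,1) - i(-1,0) = (-3 + i, 1).
A real fundamental pair from Re and Im of e^((1+3i)t)v: X_1 = e^(t)(cos(3t)·(-3,1) + sin(3t)·(-1,0)), X_2 = e^(t)(sin(3t)·(-3,1) - cos(3t)·(-1,0)).
General solution: c_1X_1 + c_2X_2.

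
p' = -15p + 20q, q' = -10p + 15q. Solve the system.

p(t) = -2K_1e^(-5t) + K_2e^(5t), q(t) = -K_1e^(-5t) + K_2e^(5t)

Coefficient matrix A = [[-15, 20], [-10, 15]].
Characteristic polynomial det(A - λI) = λ^2 - 25 = 0.
Eigenvalues λ = -5, 5.
For λ=-5: (A-λI) row 1 is [-10, 20], so an eigenvector is (-2, -1).
For λ=5: (A-λI) row 1 is [-20, 20], so an eigenvector is (1, 1).
General solution: K_1e^(-5t)(-2,-1) + K_2e^(5t)(1,1).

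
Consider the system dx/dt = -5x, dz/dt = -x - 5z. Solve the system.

x(t) = -C_2e^(-5t), z(t) = C_1e^(-5t) + C_2te^(-5t) - C_2e^(-5t)

Coefficient matrix A = [[-5, 0], [-1, -5]].
Characteristic polynomial det(A - λI) = λ^2 + 10λ + 25 = 0.
Single eigenvalue λ = -5 with algebraic multiplicity 2.
Eigenvector v = (0,1); generalized eigenvector w with (A-λI)w=v is (-1,-1).
General solution: e^(-5t)[C_1·v + C_2·(t·v + w)].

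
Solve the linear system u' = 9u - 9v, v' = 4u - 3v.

u(t) = 3C_1e^(3t) + 3C_2te^(3t) + 2C_2e^(3t), v(t) = 2C_1e^(3t) + 2C_2te^(3t) + C_2e^(3t)

Coefficient matrix A = [[9, -9], [4, -3]].
Characteristic polynomial det(A - λI) = λ^2 - 6λ + 9 = 0.
Single eigenvalue λ = 3 with algebraic multiplicity 2.
Eigenvector v = (3,2); generalized eigenvector w with (A-λI)w=v is (2,1).
General solution: e^(3t)[C_1·v + C_2·(t·v + w)].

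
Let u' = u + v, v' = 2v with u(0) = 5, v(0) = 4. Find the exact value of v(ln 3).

36

A = [[1,1],[0,2]]; eigenvalues λ = 1, 2.
Eigenvectors: (1,0) for λ=1, (-1,-1) for λ=2.
From the initial condition, c_1 = 1, c_2 = -4.
v(ln 3) = (1)(3^1)(0) + (-4)(3^2)(-1) = 36.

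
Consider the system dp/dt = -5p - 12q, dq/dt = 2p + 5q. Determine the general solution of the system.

Coefficient matrix A = [[-5, -12], [2, 5]].
Characteristic polynomial det(A - λI) = λ^2 - 1 = 0.
Eigenvalues λ = -1, 1.
For λ=-1: (A-λI) row 1 is [-4, -12], so an eigenvector is (-3, 1).
For λ=1: (A-λI) row 1 is [-6, -12], so an eigenvector is (-2, 1).
General solution: K_1e^(-t)(-3,1) + K_2e^(t)(-2,1).

p(t) = -3K_1e^(-t) - 2K_2e^(t), q(t) = K_1e^(-t) + K_2e^(t)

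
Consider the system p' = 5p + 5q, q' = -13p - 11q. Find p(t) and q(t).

Coefficient matrix A = [[5, 5], [-13, -11]].
Characteristic polynomial det(A - λI) = λ^2 + 6λ + 10 = 0.
Eigenvalues λ = -3 ± i (complex conjugate pair).
For λ=-3+i: an eigenvector is (-2,3) - i(-1,2) = (-2 + i, 3 - 2i).
A real fundamental pair from Re and Im of e^((-3+i)t)v: X_1 = e^(-3t)(cos(t)·(-2,3) + sin(t)·(-1,2)), X_2 = e^(-3t)(sin(t)·(-2,3) - cos(t)·(-1,2)).
General solution: K_1X_1 + K_2X_2.

p(t) = -K_1e^(-3t)sin(t) - 2K_1e^(-3t)cos(t) - 2K_2e^(-3t)sin(t) + K_2e^(-3t)cos(t), q(t) = 2K_1e^(-3t)sin(t) + 3K_1e^(-3t)cos(t) + 3K_2e^(-3t)sin(t) - 2K_2e^(-3t)cos(t)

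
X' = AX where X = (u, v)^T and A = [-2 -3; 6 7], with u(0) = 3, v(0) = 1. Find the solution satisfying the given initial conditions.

u(t) = -4e^(4t) + 7e^(t), v(t) = 8e^(4t) - 7e^(t)

Coefficient matrix A = [[-2, -3], [6, 7]].
Characteristic polynomial det(A - λI) = λ^2 - 5λ + 4 = 0.
Eigenvalues λ = 1, 4.
For λ=1: (A-λI) row 1 is [-3, -3], so an eigenvector is (-1, 1).
For λ=4: (A-λI) row 1 is [-6, -3], so an eigenvector is (1, -2).
General solution: c_1e^(t)(-1,1) + c_2e^(4t)(1,-2).
Applying u(0)=3, v(0)=1 gives c_1=-7, c_2=-4.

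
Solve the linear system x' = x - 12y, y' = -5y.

Coefficient matrix A = [[1, -12], [0, -5]].
Characteristic polynomial det(A - λI) = λ^2 + 4λ - 5 = 0.
Eigenvalues λ = 1, -5.
For λ=1: (A-λI) row 1 is [0, -12], so an eigenvector is (1, 0).
For λ=-5: (A-λI) row 1 is [6, -12], so an eigenvector is (-2, -1).
General solution: C_1e^(t)(1,0) + C_2e^(-5t)(-2,-1).

x(t) = C_1e^(t) - 2C_2e^(-5t), y(t) = -C_2e^(-5t)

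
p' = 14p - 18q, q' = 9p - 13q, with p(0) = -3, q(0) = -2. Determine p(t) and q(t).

Coefficient matrix A = [[14, -18], [9, -13]].
Characteristic polynomial det(A - λI) = λ^2 - λ - 20 = 0.
Eigenvalues λ = -4, 5.
For λ=-4: (A-λI) row 1 is [18, -18], so an eigenvector is (1, 1).
For λ=5: (A-λI) row 1 is [9, -18], so an eigenvector is (-2, -1).
General solution: c_1e^(-4t)(1,1) + c_2e^(5t)(-2,-1).
Applying p(0)=-3, q(0)=-2 gives c_1=-1, c_2=1.

p(t) = -2e^(5t) - e^(-4t), q(t) = -e^(5t) - e^(-4t)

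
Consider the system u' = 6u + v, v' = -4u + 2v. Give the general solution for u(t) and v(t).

Coefficient matrix A = [[6, 1], [-4, 2]].
Characteristic polynomial det(A - λI) = λ^2 - 8λ + 16 = 0.
Single eigenvalue λ = 4 with algebraic multiplicity 2.
Eigenvector v = (-1,2); generalized eigenvector w with (A-λI)w=v is (1,-3).
General solution: e^(4t)[C_1·v + C_2·(t·v + w)].

u(t) = -C_1e^(4t) - C_2te^(4t) + C_2e^(4t), v(t) = 2C_1e^(4t) + 2C_2te^(4t) - 3C_2e^(4t)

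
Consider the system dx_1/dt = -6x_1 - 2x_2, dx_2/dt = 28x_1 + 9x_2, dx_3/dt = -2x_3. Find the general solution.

Coefficient matrix A = [[-6, -2, 0], [28, 9, 0], [0, 0, -2]].
det(A - λI) = 0 gives eigenvalues λ = 2, 1, -2.
For λ=2: eigenvector (1,-4,0).
For λ=1: eigenvector (2,-7,0).
For λ=-2: eigenvector (0,0,1).
General solution: c_1e^(2t)(1,-4,0) + c_2e^(t)(2,-7,0) + c_3e^(-2t)(0,0,1).

x_1(t) = c_1e^(2t) + 2c_2e^(t), x_2(t) = -4c_1e^(2t) - 7c_2e^(t), x_3(t) = c_3e^(-2t)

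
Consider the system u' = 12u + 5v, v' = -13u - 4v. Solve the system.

u(t) = -c_1e^(4t)sin(t) - 2c_1e^(4t)cos(t) - 2c_2e^(4t)sin(t) + c_2e^(4t)cos(t), v(t) = 2c_1e^(4t)sin(t) + 3c_1e^(4t)cos(t) + 3c_2e^(4t)sin(t) - 2c_2e^(4t)cos(t)

Coefficient matrix A = [[12, 5], [-13, -4]].
Characteristic polynomial det(A - λI) = λ^2 - 8λ + 17 = 0.
Eigenvalues λ = 4 ± i (complex conjugate pair).
For λ=4+i: an eigenvector is (-2,3) - i(-1,2) = (-2 + i, 3 - 2i).
A real fundamental pair from Re and Im of e^((4+i)t)v: X_1 = e^(4t)(cos(t)·(-2,3) + sin(t)·(-1,2)), X_2 = e^(4t)(sin(t)·(-2,3) - cos(t)·(-1,2)).
General solution: c_1X_1 + c_2X_2.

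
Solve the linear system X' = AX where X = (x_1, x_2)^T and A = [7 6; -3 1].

Coefficient matrix A = [[7, 6], [-3, 1]].
Characteristic polynomial det(A - λI) = λ^2 - 8λ + 25 = 0.
Eigenvalues λ = 4 ± 3i (complex conjugate pair).
For λ=4+3i: an eigenvector is (1,0) - i(1,-1) = (1 - i, 0 + i).
A real fundamental pair from Re and Im of e^((4+3i)t)v: X_1 = e^(4t)(cos(3t)·(1,0) + sin(3t)·(1,-1)), X_2 = e^(4t)(sin(3t)·(1,0) - cos(3t)·(1,-1)).
General solution: C_1X_1 + C_2X_2.

x_1(t) = C_1e^(4t)sin(3t) + C_1e^(4t)cos(3t) + C_2e^(4t)sin(3t) - C_2e^(4t)cos(3t), x_2(t) = -C_1e^(4t)sin(3t) + C_2e^(4t)cos(3t)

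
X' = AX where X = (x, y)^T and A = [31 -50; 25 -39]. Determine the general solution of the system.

Coefficient matrix A = [[31, -50], [25, -39]].
Characteristic polynomial det(A - λI) = λ^2 + 8λ + 41 = 0.
Eigenvalues λ = -4 ± 5i (complex conjugate pair).
For λ=-4+5i: an eigenvector is (-1,-1) - i(3,2) = (-1 - 3i, -1 - 2i).
A real fundamental pair from Re and Im of e^((-4+5i)t)v: X_1 = e^(-4t)(cos(5t)·(-1,-1) + sin(5t)·(3,2)), X_2 = e^(-4t)(sin(5t)·(-1,-1) - cos(5t)·(3,2)).
General solution: K_1X_1 + K_2X_2.

x(t) = 3K_1e^(-4t)sin(5t) - K_1e^(-4t)cos(5t) - K_2e^(-4t)sin(5t) - 3K_2e^(-4t)cos(5t), y(t) = 2K_1e^(-4t)sin(5t) - K_1e^(-4t)cos(5t) - K_2e^(-4t)sin(5t) - 2K_2e^(-4t)cos(5t)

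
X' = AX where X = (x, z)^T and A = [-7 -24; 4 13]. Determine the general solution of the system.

x(t) = -3C_1e^(t) + 2C_2e^(5t), z(t) = C_1e^(t) - C_2e^(5t)

Coefficient matrix A = [[-7, -24], [4, 13]].
Characteristic polynomial det(A - λI) = λ^2 - 6λ + 5 = 0.
Eigenvalues λ = 1, 5.
For λ=1: (A-λI) row 1 is [-8, -24], so an eigenvector is (-3, 1).
For λ=5: (A-λI) row 1 is [-12, -24], so an eigenvector is (2, -1).
General solution: C_1e^(t)(-3,1) + C_2e^(5t)(2,-1).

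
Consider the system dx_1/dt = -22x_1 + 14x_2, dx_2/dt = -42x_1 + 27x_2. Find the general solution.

Coefficient matrix A = [[-22, 14], [-42, 27]].
Characteristic polynomial det(A - λI) = λ^2 - 5λ - 6 = 0.
Eigenvalues λ = 6, -1.
For λ=6: (A-λI) row 1 is [-28, 14], so an eigenvector is (-1, -2).
For λ=-1: (A-λI) row 1 is [-21, 14], so an eigenvector is (2, 3).
General solution: K_1e^(6t)(-1,-2) + K_2e^(-t)(2,3).

x_1(t) = -K_1e^(6t) + 2K_2e^(-t), x_2(t) = -2K_1e^(6t) + 3K_2e^(-t)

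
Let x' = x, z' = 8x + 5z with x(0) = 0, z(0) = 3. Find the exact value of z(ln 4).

A = [[1,0],[8,5]]; eigenvalues λ = 5, 1.
Eigenvectors: (0,1) for λ=5, (1,-2) for λ=1.
From the initial condition, c_1 = 3, c_2 = 0.
z(ln 4) = (3)(4^5)(1) + (0)(4^1)(-2) = 3072.

3072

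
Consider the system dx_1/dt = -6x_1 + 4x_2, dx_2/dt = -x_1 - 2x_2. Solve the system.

Coefficient matrix A = [[-6, 4], [-1, -2]].
Characteristic polynomial det(A - λI) = λ^2 + 8λ + 16 = 0.
Single eigenvalue λ = -4 with algebraic multiplicity 2.
Eigenvector v = (-2,-1); generalized eigenvector w with (A-λI)w=v is (1,0).
General solution: e^(-4t)[K_1·v + K_2·(t·v + w)].

x_1(t) = -2K_1e^(-4t) - 2K_2te^(-4t) + K_2e^(-4t), x_2(t) = -K_1e^(-4t) - K_2te^(-4t)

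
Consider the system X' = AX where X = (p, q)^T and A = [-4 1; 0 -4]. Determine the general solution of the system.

p(t) = -c_1e^(-4t) - c_2te^(-4t) + 2c_2e^(-4t), q(t) = -c_2e^(-4t)

Coefficient matrix A = [[-4, 1], [0, -4]].
Characteristic polynomial det(A - λI) = λ^2 + 8λ + 16 = 0.
Single eigenvalue λ = -4 with algebraic multiplicity 2.
Eigenvector v = (-1,0); generalized eigenvector w with (A-λI)w=v is (2,-1).
General solution: e^(-4t)[c_1·v + c_2·(t·v + w)].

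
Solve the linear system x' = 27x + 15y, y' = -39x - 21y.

Coefficient matrix A = [[27, 15], [-39, -21]].
Characteristic polynomial det(A - λI) = λ^2 - 6λ + 18 = 0.
Eigenvalues λ = 3 ± 3i (complex conjugate pair).
For λ=3+3i: an eigenvector is (-1,2) - i(2,-3) = (-1 - 2i, 2 + 3i).
A real fundamental pair from Re and Im of e^((3+3i)t)v: X_1 = e^(3t)(cos(3t)·(-1,2) + sin(3t)·(2,-3)), X_2 = e^(3t)(sin(3t)·(-1,2) - cos(3t)·(2,-3)).
General solution: c_1X_1 + c_2X_2.

x(t) = 2c_1e^(3t)sin(3t) - c_1e^(3t)cos(3t) - c_2e^(3t)sin(3t) - 2c_2e^(3t)cos(3t), y(t) = -3c_1e^(3t)sin(3t) + 2c_1e^(3t)cos(3t) + 2c_2e^(3t)sin(3t) + 3c_2e^(3t)cos(3t)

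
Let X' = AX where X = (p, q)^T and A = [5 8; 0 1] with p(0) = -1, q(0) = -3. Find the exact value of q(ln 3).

A = [[5,8],[0,1]]; eigenvalues λ = 1, 5.
Eigenvectors: (-2,1) for λ=1, (1,0) for λ=5.
From the initial condition, c_1 = -3, c_2 = -7.
q(ln 3) = (-3)(3^1)(1) + (-7)(3^5)(0) = -9.

-9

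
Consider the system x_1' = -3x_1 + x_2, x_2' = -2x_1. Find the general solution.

x_1(t) = -c_1e^(-2t) + c_2e^(-t), x_2(t) = -c_1e^(-2t) + 2c_2e^(-t)

Coefficient matrix A = [[-3, 1], [-2, 0]].
Characteristic polynomial det(A - λI) = λ^2 + 3λ + 2 = 0.
Eigenvalues λ = -2, -1.
For λ=-2: (A-λI) row 1 is [-1, 1], so an eigenvector is (-1, -1).
For λ=-1: (A-λI) row 1 is [-2, 1], so an eigenvector is (1, 2).
General solution: c_1e^(-2t)(-1,-1) + c_2e^(-t)(1,2).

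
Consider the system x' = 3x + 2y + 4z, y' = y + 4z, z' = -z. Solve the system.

x(t) = -c_2e^(t) + c_3e^(3t), y(t) = -2c_1e^(-t) + c_2e^(t), z(t) = c_1e^(-t)

Coefficient matrix A = [[3, 2, 4], [0, 1, 4], [0, 0, -1]].
det(A - λI) = 0 gives eigenvalues λ = -1, 1, 3.
For λ=-1: eigenvector (0,-2,1).
For λ=1: eigenvector (-1,1,0).
For λ=3: eigenvector (1,0,0).
General solution: c_1e^(-t)(0,-2,1) + c_2e^(t)(-1,1,0) + c_3e^(3t)(1,0,0).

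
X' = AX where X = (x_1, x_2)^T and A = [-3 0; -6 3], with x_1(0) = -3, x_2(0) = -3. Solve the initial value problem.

x_1(t) = -3e^(-3t), x_2(t) = -3e^(-3t)

Coefficient matrix A = [[-3, 0], [-6, 3]].
Characteristic polynomial det(A - λI) = λ^2 - 9 = 0.
Eigenvalues λ = 3, -3.
For λ=3: (A-λI) row 1 is [-6, 0], so an eigenvector is (0, 1).
For λ=-3: (A-λI) row 2 is [-6, 6], so an eigenvector is (-1, -1).
General solution: C_1e^(3t)(0,1) + C_2e^(-3t)(-1,-1).
Applying x_1(0)=-3, x_2(0)=-3 gives C_1=0, C_2=3.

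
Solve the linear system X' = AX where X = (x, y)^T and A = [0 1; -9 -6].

Coefficient matrix A = [[0, 1], [-9, -6]].
Characteristic polynomial det(A - λI) = λ^2 + 6λ + 9 = 0.
Single eigenvalue λ = -3 with algebraic multiplicity 2.
Eigenvector v = (1,-3); generalized eigenvector w with (A-λI)w=v is (0,1).
General solution: e^(-3t)[c_1·v + c_2·(t·v + w)].

x(t) = c_1e^(-3t) + c_2te^(-3t), y(t) = -3c_1e^(-3t) - 3c_2te^(-3t) + c_2e^(-3t)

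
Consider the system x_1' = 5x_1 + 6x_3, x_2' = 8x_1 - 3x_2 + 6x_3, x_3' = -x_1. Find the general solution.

x_1(t) = 3K_1e^(3t) - 2K_3e^(2t), x_2(t) = 3K_1e^(3t) + K_2e^(-3t) - 2K_3e^(2t), x_3(t) = -K_1e^(3t) + K_3e^(2t)

Coefficient matrix A = [[5, 0, 6], [8, -3, 6], [-1, 0, 0]].
det(A - λI) = 0 gives eigenvalues λ = 3, -3, 2.
For λ=3: eigenvector (3,3,-1).
For λ=-3: eigenvector (0,1,0).
For λ=2: eigenvector (-2,-2,1).
General solution: K_1e^(3t)(3,3,-1) + K_2e^(-3t)(0,1,0) + K_3e^(2t)(-2,-2,1).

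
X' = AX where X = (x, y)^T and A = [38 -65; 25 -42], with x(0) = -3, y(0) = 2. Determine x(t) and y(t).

x(t) = -50e^(-2t)sin(5t) - 3e^(-2t)cos(5t), y(t) = -31e^(-2t)sin(5t) + 2e^(-2t)cos(5t)

Coefficient matrix A = [[38, -65], [25, -42]].
Characteristic polynomial det(A - λI) = λ^2 + 4λ + 29 = 0.
Eigenvalues λ = -2 ± 5i (complex conjugate pair).
For λ=-2+5i: an eigenvector is (3,2) - i(-2,-1) = (3 + 2i, 2 + i).
A real fundamental pair from Re and Im of e^((-2+5i)t)v: X_1 = e^(-2t)(cos(5t)·(3,2) + sin(5t)·(-2,-1)), X_2 = e^(-2t)(sin(5t)·(3,2) - cos(5t)·(-2,-1)).
General solution: C_1X_1 + C_2X_2.
Applying x(0)=-3, y(0)=2 gives C_1=7, C_2=-12.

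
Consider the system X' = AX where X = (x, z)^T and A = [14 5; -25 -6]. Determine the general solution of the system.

Coefficient matrix A = [[14, 5], [-25, -6]].
Characteristic polynomial det(A - λI) = λ^2 - 8λ + 41 = 0.
Eigenvalues λ = 4 ± 5i (complex conjugate pair).
For λ=4+5i: an eigenvector is (-1,2) - i(0,1) = (-1, 2 - i).
A real fundamental pair from Re and Im of e^((4+5i)t)v: X_1 = e^(4t)(cos(5t)·(-1,2) + sin(5t)·(0,1)), X_2 = e^(4t)(sin(5t)·(-1,2) - cos(5t)·(0,1)).
General solution: K_1X_1 + K_2X_2.

x(t) = -K_1e^(4t)cos(5t) - K_2e^(4t)sin(5t), z(t) = K_1e^(4t)sin(5t) + 2K_1e^(4t)cos(5t) + 2K_2e^(4t)sin(5t) - K_2e^(4t)cos(5t)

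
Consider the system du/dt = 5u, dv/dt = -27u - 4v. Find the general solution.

Coefficient matrix A = [[5, 0], [-27, -4]].
Characteristic polynomial det(A - λI) = λ^2 - λ - 20 = 0.
Eigenvalues λ = 5, -4.
For λ=5: (A-λI) row 2 is [-27, -9], so an eigenvector is (-1, 3).
For λ=-4: (A-λI) row 1 is [9, 0], so an eigenvector is (0, 1).
General solution: c_1e^(5t)(-1,3) + c_2e^(-4t)(0,1).

u(t) = -c_1e^(5t), v(t) = 3c_1e^(5t) + c_2e^(-4t)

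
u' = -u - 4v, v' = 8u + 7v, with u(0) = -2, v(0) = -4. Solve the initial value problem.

Coefficient matrix A = [[-1, -4], [8, 7]].
Characteristic polynomial det(A - λI) = λ^2 - 6λ + 25 = 0.
Eigenvalues λ = 3 ± 4i (complex conjugate pair).
For λ=3+4i: an eigenvector is (-1,1) - i(0,-1) = (-1, 1 + i).
A real fundamental pair from Re and Im of e^((3+4i)t)v: X_1 = e^(3t)(cos(4t)·(-1,1) + sin(4t)·(0,-1)), X_2 = e^(3t)(sin(4t)·(-1,1) - cos(4t)·(0,-1)).
General solution: C_1X_1 + C_2X_2.
Applying u(0)=-2, v(0)=-4 gives C_1=2, C_2=-6.

u(t) = 6e^(3t)sin(4t) - 2e^(3t)cos(4t), v(t) = -8e^(3t)sin(4t) - 4e^(3t)cos(4t)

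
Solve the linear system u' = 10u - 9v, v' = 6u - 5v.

u(t) = -3c_1e^(4t) - c_2e^(t), v(t) = -2c_1e^(4t) - c_2e^(t)

Coefficient matrix A = [[10, -9], [6, -5]].
Characteristic polynomial det(A - λI) = λ^2 - 5λ + 4 = 0.
Eigenvalues λ = 4, 1.
For λ=4: (A-λI) row 1 is [6, -9], so an eigenvector is (-3, -2).
For λ=1: (A-λI) row 1 is [9, -9], so an eigenvector is (-1, -1).
General solution: c_1e^(4t)(-3,-2) + c_2e^(t)(-1,-1).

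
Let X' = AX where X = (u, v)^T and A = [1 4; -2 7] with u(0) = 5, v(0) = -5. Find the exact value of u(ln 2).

-320

A = [[1,4],[-2,7]]; eigenvalues λ = 3, 5.
Eigenvectors: (-2,-1) for λ=3, (1,1) for λ=5.
From the initial condition, c_1 = -10, c_2 = -15.
u(ln 2) = (-10)(2^3)(-2) + (-15)(2^5)(1) = -320.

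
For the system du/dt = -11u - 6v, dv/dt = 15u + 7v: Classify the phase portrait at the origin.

A = [[-11,-6],[15,7]]; det(A-λI) = λ^2 + 4λ + 13.
λ = -2 ± 3i: negative real part.

stable spiral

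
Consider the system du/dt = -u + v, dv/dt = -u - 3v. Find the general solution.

u(t) = C_1e^(-2t) + C_2te^(-2t), v(t) = -C_1e^(-2t) - C_2te^(-2t) + C_2e^(-2t)

Coefficient matrix A = [[-1, 1], [-1, -3]].
Characteristic polynomial det(A - λI) = λ^2 + 4λ + 4 = 0.
Single eigenvalue λ = -2 with algebraic multiplicity 2.
Eigenvector v = (1,-1); generalized eigenvector w with (A-λI)w=v is (0,1).
General solution: e^(-2t)[C_1·v + C_2·(t·v + w)].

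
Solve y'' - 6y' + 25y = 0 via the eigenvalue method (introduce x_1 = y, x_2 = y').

y(t) = C_1e^(3t)cos(4t) + C_2e^(3t)sin(4t)

Let x_1 = y, x_2 = y'. Then x_1' = x_2 and x_2' = -25x_1 + 6x_2.
A = [[0,1],[-25,6]]; det(A-λI) = λ^2 - 6λ + 25.
Eigenvalues λ = 3 ± 4i.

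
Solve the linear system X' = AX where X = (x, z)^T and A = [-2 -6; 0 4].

x(t) = -C_1e^(-2t) - C_2e^(4t), z(t) = C_2e^(4t)

Coefficient matrix A = [[-2, -6], [0, 4]].
Characteristic polynomial det(A - λI) = λ^2 - 2λ - 8 = 0.
Eigenvalues λ = -2, 4.
For λ=-2: (A-λI) row 1 is [0, -6], so an eigenvector is (-1, 0).
For λ=4: (A-λI) row 1 is [-6, -6], so an eigenvector is (-1, 1).
General solution: C_1e^(-2t)(-1,0) + C_2e^(4t)(-1,1).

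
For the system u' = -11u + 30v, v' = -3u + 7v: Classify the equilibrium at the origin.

stable spiral

A = [[-11,30],[-3,7]]; det(A-λI) = λ^2 + 4λ + 13.
λ = -2 ± 3i: negative real part.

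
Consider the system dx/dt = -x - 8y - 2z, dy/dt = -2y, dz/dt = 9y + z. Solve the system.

x(t) = C_1e^(-t) + 2C_2e^(-2t) - C_3e^(t), y(t) = C_2e^(-2t), z(t) = -3C_2e^(-2t) + C_3e^(t)

Coefficient matrix A = [[-1, -8, -2], [0, -2, 0], [0, 9, 1]].
det(A - λI) = 0 gives eigenvalues λ = -1, -2, 1.
For λ=-1: eigenvector (1,0,0).
For λ=-2: eigenvector (2,1,-3).
For λ=1: eigenvector (-1,0,1).
General solution: C_1e^(-t)(1,0,0) + C_2e^(-2t)(2,1,-3) + C_3e^(t)(-1,0,1).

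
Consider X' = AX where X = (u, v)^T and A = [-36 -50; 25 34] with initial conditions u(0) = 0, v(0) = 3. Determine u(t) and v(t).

u(t) = -30e^(-t)sin(5t), v(t) = 21e^(-t)sin(5t) + 3e^(-t)cos(5t)

Coefficient matrix A = [[-36, -50], [25, 34]].
Characteristic polynomial det(A - λI) = λ^2 + 2λ + 26 = 0.
Eigenvalues λ = -1 ± 5i (complex conjugate pair).
For λ=-1+5i: an eigenvector is (-3,2) - i(1,-1) = (-3 - i, 2 + i).
A real fundamental pair from Re and Im of e^((-1+5i)t)v: X_1 = e^(-t)(cos(5t)·(-3,2) + sin(5t)·(1,-1)), X_2 = e^(-t)(sin(5t)·(-3,2) - cos(5t)·(1,-1)).
General solution: c_1X_1 + c_2X_2.
Applying u(0)=0, v(0)=3 gives c_1=-3, c_2=9.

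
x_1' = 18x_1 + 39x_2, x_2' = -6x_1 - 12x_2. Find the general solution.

x_1(t) = -2K_1e^(3t)sin(3t) - 3K_1e^(3t)cos(3t) - 3K_2e^(3t)sin(3t) + 2K_2e^(3t)cos(3t), x_2(t) = K_1e^(3t)sin(3t) + K_1e^(3t)cos(3t) + K_2e^(3t)sin(3t) - K_2e^(3t)cos(3t)

Coefficient matrix A = [[18, 39], [-6, -12]].
Characteristic polynomial det(A - λI) = λ^2 - 6λ + 18 = 0.
Eigenvalues λ = 3 ± 3i (complex conjugate pair).
For λ=3+3i: an eigenvector is (-3,1) - i(-2,1) = (-3 + 2i, 1 - i).
A real fundamental pair from Re and Im of e^((3+3i)t)v: X_1 = e^(3t)(cos(3t)·(-3,1) + sin(3t)·(-2,1)), X_2 = e^(3t)(sin(3t)·(-3,1) - cos(3t)·(-2,1)).
General solution: K_1X_1 + K_2X_2.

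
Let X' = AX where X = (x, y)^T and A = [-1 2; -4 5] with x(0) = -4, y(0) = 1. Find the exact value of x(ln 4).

284

A = [[-1,2],[-4,5]]; eigenvalues λ = 3, 1.
Eigenvectors: (-1,-2) for λ=3, (-1,-1) for λ=1.
From the initial condition, c_1 = -5, c_2 = 9.
x(ln 4) = (-5)(4^3)(-1) + (9)(4^1)(-1) = 284.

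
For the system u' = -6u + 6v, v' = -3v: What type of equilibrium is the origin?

stable node

A = [[-6,6],[0,-3]]; det(A-λI) = λ^2 + 9λ + 18.
λ = -3, -6: both negative.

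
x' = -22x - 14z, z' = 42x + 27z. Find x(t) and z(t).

Coefficient matrix A = [[-22, -14], [42, 27]].
Characteristic polynomial det(A - λI) = λ^2 - 5λ - 6 = 0.
Eigenvalues λ = -1, 6.
For λ=-1: (A-λI) row 1 is [-21, -14], so an eigenvector is (2, -3).
For λ=6: (A-λI) row 1 is [-28, -14], so an eigenvector is (1, -2).
General solution: C_1e^(-t)(2,-3) + C_2e^(6t)(1,-2).

x(t) = 2C_1e^(-t) + C_2e^(6t), z(t) = -3C_1e^(-t) - 2C_2e^(6t)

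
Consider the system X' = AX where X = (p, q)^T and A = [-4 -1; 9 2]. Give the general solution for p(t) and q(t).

p(t) = C_1e^(-t) + C_2te^(-t), q(t) = -3C_1e^(-t) - 3C_2te^(-t) - C_2e^(-t)

Coefficient matrix A = [[-4, -1], [9, 2]].
Characteristic polynomial det(A - λI) = λ^2 + 2λ + 1 = 0.
Single eigenvalue λ = -1 with algebraic multiplicity 2.
Eigenvector v = (1,-3); generalized eigenvector w with (A-λI)w=v is (0,-1).
General solution: e^(-t)[C_1·v + C_2·(t·v + w)].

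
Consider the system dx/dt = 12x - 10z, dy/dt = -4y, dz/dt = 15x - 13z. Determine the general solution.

Coefficient matrix A = [[12, 0, -10], [0, -4, 0], [15, 0, -13]].
det(A - λI) = 0 gives eigenvalues λ = -3, 2, -4.
For λ=-3: eigenvector (2,0,3).
For λ=2: eigenvector (-1,0,-1).
For λ=-4: eigenvector (0,1,0).
General solution: c_1e^(-3t)(2,0,3) + c_2e^(2t)(-1,0,-1) + c_3e^(-4t)(0,1,0).

x(t) = 2c_1e^(-3t) - c_2e^(2t), y(t) = c_3e^(-4t), z(t) = 3c_1e^(-3t) - c_2e^(2t)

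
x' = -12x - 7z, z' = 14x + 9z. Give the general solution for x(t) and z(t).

x(t) = -K_1e^(-5t) + K_2e^(2t), z(t) = K_1e^(-5t) - 2K_2e^(2t)

Coefficient matrix A = [[-12, -7], [14, 9]].
Characteristic polynomial det(A - λI) = λ^2 + 3λ - 10 = 0.
Eigenvalues λ = -5, 2.
For λ=-5: (A-λI) row 1 is [-7, -7], so an eigenvector is (-1, 1).
For λ=2: (A-λI) row 1 is [-14, -7], so an eigenvector is (1, -2).
General solution: K_1e^(-5t)(-1,1) + K_2e^(2t)(1,-2).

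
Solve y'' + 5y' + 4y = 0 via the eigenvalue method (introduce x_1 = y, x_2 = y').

y(t) = K_1e^(-t) + K_2e^(-4t)

Let x_1 = y, x_2 = y'. Then x_1' = x_2 and x_2' = -4x_1 - 5x_2.
A = [[0,1],[-4,-5]]; det(A-λI) = λ^2 + 5λ + 4.
Eigenvalues λ = -1, -4 with eigenvectors (1,-1), (1,-4).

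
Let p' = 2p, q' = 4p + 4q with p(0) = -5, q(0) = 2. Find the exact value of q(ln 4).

A = [[2,0],[4,4]]; eigenvalues λ = 2, 4.
Eigenvectors: (1,-2) for λ=2, (0,1) for λ=4.
From the initial condition, c_1 = -5, c_2 = -8.
q(ln 4) = (-5)(4^2)(-2) + (-8)(4^4)(1) = -1888.

-1888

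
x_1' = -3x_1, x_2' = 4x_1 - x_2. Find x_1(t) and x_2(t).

x_1(t) = c_2e^(-3t), x_2(t) = c_1e^(-t) - 2c_2e^(-3t)

Coefficient matrix A = [[-3, 0], [4, -1]].
Characteristic polynomial det(A - λI) = λ^2 + 4λ + 3 = 0.
Eigenvalues λ = -1, -3.
For λ=-1: (A-λI) row 1 is [-2, 0], so an eigenvector is (0, 1).
For λ=-3: (A-λI) row 2 is [4, 2], so an eigenvector is (1, -2).
General solution: c_1e^(-t)(0,1) + c_2e^(-3t)(1,-2).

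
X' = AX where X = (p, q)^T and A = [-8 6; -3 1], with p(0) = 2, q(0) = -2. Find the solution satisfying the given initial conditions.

p(t) = -6e^(-2t) + 8e^(-5t), q(t) = -6e^(-2t) + 4e^(-5t)

Coefficient matrix A = [[-8, 6], [-3, 1]].
Characteristic polynomial det(A - λI) = λ^2 + 7λ + 10 = 0.
Eigenvalues λ = -2, -5.
For λ=-2: (A-λI) row 1 is [-6, 6], so an eigenvector is (-1, -1).
For λ=-5: (A-λI) row 1 is [-3, 6], so an eigenvector is (2, 1).
General solution: c_1e^(-2t)(-1,-1) + c_2e^(-5t)(2,1).
Applying p(0)=2, q(0)=-2 gives c_1=6, c_2=4.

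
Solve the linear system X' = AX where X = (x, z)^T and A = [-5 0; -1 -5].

x(t) = -K_2e^(-5t), z(t) = K_1e^(-5t) + K_2te^(-5t) - 3K_2e^(-5t)

Coefficient matrix A = [[-5, 0], [-1, -5]].
Characteristic polynomial det(A - λI) = λ^2 + 10λ + 25 = 0.
Single eigenvalue λ = -5 with algebraic multiplicity 2.
Eigenvector v = (0,1); generalized eigenvector w with (A-λI)w=v is (-1,-3).
General solution: e^(-5t)[K_1·v + K_2·(t·v + w)].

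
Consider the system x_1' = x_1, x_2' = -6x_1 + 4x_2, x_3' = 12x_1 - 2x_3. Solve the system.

Coefficient matrix A = [[1, 0, 0], [-6, 4, 0], [12, 0, -2]].
det(A - λI) = 0 gives eigenvalues λ = 1, 4, -2.
For λ=1: eigenvector (1,2,4).
For λ=4: eigenvector (0,1,0).
For λ=-2: eigenvector (0,0,1).
General solution: K_1e^(t)(1,2,4) + K_2e^(4t)(0,1,0) + K_3e^(-2t)(0,0,1).

x_1(t) = K_1e^(t), x_2(t) = 2K_1e^(t) + K_2e^(4t), x_3(t) = 4K_1e^(t) + K_3e^(-2t)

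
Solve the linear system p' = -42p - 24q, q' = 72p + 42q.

Coefficient matrix A = [[-42, -24], [72, 42]].
Characteristic polynomial det(A - λI) = λ^2 - 36 = 0.
Eigenvalues λ = 6, -6.
For λ=6: (A-λI) row 1 is [-48, -24], so an eigenvector is (1, -2).
For λ=-6: (A-λI) row 1 is [-36, -24], so an eigenvector is (-2, 3).
General solution: K_1e^(6t)(1,-2) + K_2e^(-6t)(-2,3).

p(t) = K_1e^(6t) - 2K_2e^(-6t), q(t) = -2K_1e^(6t) + 3K_2e^(-6t)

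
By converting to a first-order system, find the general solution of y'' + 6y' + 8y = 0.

y(t) = c_1e^(-2t) + c_2e^(-4t)

Let x_1 = y, x_2 = y'. Then x_1' = x_2 and x_2' = -8x_1 - 6x_2.
A = [[0,1],[-8,-6]]; det(A-λI) = λ^2 + 6λ + 8.
Eigenvalues λ = -2, -4 with eigenvectors (1,-2), (1,-4).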